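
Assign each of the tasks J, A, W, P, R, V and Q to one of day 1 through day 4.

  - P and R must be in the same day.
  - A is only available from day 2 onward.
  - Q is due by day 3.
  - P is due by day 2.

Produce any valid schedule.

A=day 2; P=day 1; V=day 1; R=day 1; J=day 1; Q=day 1; W=day 1

Checking: P = R = day 1; A=day 2 in [day 2,day 4]; Q=day 1 in [day 1,day 3]; P=day 1 in [day 1,day 2].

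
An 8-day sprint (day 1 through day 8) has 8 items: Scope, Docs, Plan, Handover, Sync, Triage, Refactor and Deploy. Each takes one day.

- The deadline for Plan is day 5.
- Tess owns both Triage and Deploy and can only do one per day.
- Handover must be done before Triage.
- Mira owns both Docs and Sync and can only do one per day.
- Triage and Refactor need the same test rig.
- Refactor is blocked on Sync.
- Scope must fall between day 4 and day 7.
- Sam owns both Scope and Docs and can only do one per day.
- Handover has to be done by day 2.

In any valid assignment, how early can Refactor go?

Precedence pushes Refactor to at least day 2.
Refactor at day 2 is achievable: Scope in day 4; Triage in day 3; Docs in day 2; Sync in day 1; Plan in day 1; Refactor in day 2; Deploy in day 1; Handover in day 1.

day 2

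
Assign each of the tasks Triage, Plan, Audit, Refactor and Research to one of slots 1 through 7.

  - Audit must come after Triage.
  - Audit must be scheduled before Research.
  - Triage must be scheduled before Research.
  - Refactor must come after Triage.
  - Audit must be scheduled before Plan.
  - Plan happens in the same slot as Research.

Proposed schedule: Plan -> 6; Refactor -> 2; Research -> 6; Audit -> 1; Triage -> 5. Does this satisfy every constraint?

Refactor must come after Triage — violated.
Plan happens in the same slot as Research — holds.
Audit must be scheduled before Research — holds.
Audit must be scheduled before Plan — holds.
Audit must come after Triage — violated.
Triage must be scheduled before Research — holds.

No — it violates: Audit must come after Triage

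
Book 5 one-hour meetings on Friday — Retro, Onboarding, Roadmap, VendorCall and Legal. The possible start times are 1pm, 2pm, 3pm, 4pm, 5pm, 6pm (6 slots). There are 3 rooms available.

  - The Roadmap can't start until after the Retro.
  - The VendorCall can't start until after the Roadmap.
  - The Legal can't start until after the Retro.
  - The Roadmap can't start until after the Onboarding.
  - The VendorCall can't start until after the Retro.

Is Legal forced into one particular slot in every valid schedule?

No

Legal can be 2pm (e.g. VendorCall=3pm; Roadmap=2pm; Onboarding=1pm; Retro=1pm; Legal=2pm) or 3pm (e.g. Legal -> 3pm; Onboarding -> 1pm; Retro -> 1pm; VendorCall -> 3pm; Roadmap -> 2pm).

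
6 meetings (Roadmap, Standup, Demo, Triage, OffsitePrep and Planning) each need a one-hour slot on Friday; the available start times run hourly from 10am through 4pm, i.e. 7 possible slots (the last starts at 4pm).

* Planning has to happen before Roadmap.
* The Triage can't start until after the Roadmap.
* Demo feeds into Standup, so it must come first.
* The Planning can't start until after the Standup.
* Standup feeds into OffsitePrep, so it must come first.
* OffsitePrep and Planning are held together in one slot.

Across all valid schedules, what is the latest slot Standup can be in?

1pm

Precedence pushes Standup to at least 11am; downstream work caps Standup at 1pm.
Standup at 1pm is achievable: OffsitePrep=2pm; Triage=4pm; Roadmap=3pm; Standup=1pm; Demo=10am; Planning=2pm.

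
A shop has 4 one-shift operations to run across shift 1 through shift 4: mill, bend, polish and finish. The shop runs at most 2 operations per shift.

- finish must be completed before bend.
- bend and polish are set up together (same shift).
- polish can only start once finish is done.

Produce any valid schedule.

bend in shift 2; mill in shift 1; polish in shift 2; finish in shift 1

Checking: finish(shift 1) before polish(shift 2); finish(shift 1) before bend(shift 2); bend = polish = shift 2; max 2 per shift (cap 2).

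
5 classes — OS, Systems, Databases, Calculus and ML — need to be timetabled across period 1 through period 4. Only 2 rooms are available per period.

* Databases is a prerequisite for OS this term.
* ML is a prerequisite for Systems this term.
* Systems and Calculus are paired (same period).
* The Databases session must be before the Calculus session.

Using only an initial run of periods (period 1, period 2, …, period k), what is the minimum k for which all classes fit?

The precedence chain requires at least 2 distinct periods.
With at most 2 per period and 5 classes, at least 3 periods are needed.
3 works (last occupied period: period 3): for example Calculus=period 3, OS=period 2, ML=period 1, Databases=period 1, Systems=period 3.

3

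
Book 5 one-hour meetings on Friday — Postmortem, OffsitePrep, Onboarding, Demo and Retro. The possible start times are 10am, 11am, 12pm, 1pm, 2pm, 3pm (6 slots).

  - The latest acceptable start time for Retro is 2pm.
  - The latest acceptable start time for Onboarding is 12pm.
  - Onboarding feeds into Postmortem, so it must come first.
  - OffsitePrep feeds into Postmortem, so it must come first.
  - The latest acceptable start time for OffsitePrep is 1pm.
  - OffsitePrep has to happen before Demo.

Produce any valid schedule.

Retro -> 10am; Demo -> 11am; Postmortem -> 11am; Onboarding -> 10am; OffsitePrep -> 10am

Checking: Onboarding(10am) before Postmortem(11am); OffsitePrep(10am) before Demo(11am); OffsitePrep(10am) before Postmortem(11am); OffsitePrep=10am in [10am,1pm]; Onboarding=10am in [10am,12pm]; Retro=10am in [10am,2pm].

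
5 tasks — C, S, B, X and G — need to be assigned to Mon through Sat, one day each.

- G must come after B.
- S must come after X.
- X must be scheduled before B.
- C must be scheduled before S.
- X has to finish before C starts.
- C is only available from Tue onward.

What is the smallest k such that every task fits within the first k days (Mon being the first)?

3

The precedence chain requires at least 3 distinct days.
3 works (last occupied day: Wed): for example G in Wed, B in Tue, S in Wed, X in Mon, C in Tue.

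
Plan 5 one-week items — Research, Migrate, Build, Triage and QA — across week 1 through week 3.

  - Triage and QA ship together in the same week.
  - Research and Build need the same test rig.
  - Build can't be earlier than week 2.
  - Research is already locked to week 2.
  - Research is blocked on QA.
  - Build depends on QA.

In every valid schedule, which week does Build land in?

week 3

Build's window is week 2–week 3.
Research is fixed at week 2, and Build can't share a week with Research.
So Build must be week 3.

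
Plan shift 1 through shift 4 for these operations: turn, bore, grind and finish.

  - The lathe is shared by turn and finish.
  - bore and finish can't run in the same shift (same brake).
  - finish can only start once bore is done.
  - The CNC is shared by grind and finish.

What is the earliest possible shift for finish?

shift 2

Precedence pushes finish to at least shift 2.
finish at shift 2 is achievable: grind in shift 1; turn in shift 1; bore in shift 1; finish in shift 2.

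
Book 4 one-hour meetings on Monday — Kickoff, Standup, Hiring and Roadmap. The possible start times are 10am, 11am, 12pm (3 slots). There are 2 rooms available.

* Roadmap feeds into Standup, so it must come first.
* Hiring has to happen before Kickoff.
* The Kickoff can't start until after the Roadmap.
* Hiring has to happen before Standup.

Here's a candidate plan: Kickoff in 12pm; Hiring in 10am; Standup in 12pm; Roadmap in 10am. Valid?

Yes

Hiring has to happen before Standup — holds.
There are 2 rooms available — holds.
Roadmap feeds into Standup, so it must come first — holds.
The Kickoff can't start until after the Roadmap — holds.
Hiring has to happen before Kickoff — holds.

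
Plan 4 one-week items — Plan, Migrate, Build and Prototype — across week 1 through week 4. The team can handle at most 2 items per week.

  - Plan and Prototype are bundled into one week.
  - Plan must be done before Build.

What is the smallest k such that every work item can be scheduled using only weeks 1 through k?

The precedence chain requires at least 2 distinct weeks.
With at most 2 per week and 4 work items, at least 2 weeks are needed.
2 works (last occupied week: week 2): for example Prototype=week 1; Migrate=week 2; Plan=week 1; Build=week 2.

2 weeks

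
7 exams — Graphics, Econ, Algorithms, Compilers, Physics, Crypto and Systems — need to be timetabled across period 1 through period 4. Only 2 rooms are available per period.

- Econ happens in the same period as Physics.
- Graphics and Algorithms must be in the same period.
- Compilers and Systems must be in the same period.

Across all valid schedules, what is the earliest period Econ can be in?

Econ at period 1 is achievable: Crypto -> period 4; Algorithms -> period 2; Econ -> period 1; Physics -> period 1; Compilers -> period 3; Graphics -> period 2; Systems -> period 3.

period 1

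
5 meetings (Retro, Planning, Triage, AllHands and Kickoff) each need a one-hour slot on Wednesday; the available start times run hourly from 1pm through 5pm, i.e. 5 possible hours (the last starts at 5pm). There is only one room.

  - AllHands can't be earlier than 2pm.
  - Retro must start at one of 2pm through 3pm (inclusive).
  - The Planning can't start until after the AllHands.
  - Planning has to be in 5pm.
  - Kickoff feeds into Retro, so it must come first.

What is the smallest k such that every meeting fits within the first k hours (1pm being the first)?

5

The precedence chain requires at least 2 distinct hours.
With at most 1 per hour and 5 meetings, at least 5 hours are needed.
Planning can't be placed before 5pm — that is hour 5 counting from 1pm — so the schedule must run through at least 5 hours.
5 works (last occupied hour: 5pm): for example Planning in 5pm; Triage in 4pm; Retro in 2pm; Kickoff in 1pm; AllHands in 3pm.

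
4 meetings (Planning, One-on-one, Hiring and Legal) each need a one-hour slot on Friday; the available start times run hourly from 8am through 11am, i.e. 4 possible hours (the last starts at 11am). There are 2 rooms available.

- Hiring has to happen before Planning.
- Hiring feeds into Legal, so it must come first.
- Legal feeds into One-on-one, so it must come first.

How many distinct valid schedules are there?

11

Splitting on Planning: it can be 9am (3), 10am (4), 11am (4). Listing each branch's schedules as (One-on-one, Hiring, Legal):
Planning=9am: (10am,8am,9am) (11am,8am,9am) (11am,8am,10am) — 3.
Planning=10am: (10am,8am,9am) (11am,8am,9am) (11am,8am,10am) (11am,9am,10am) — 4.
Planning=11am: (10am,8am,9am) (11am,8am,9am) (11am,8am,10am) (11am,9am,10am) — 4.
Summing: 3 + 4 + 4 = 11.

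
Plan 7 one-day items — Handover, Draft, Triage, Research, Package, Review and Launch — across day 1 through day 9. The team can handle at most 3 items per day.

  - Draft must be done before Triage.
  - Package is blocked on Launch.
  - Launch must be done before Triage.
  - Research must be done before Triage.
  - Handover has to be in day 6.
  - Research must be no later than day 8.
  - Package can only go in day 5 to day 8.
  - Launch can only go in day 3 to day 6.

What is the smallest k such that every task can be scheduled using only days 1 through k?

The precedence chain requires at least 2 distinct days.
With at most 3 per day and 7 tasks, at least 3 days are needed.
Handover can't be placed before day 6, so the schedule must run through at least day 6.
6 works (last occupied day: day 6): for example Research -> day 1; Review -> day 1; Draft -> day 1; Triage -> day 4; Package -> day 5; Launch -> day 3; Handover -> day 6.

6 days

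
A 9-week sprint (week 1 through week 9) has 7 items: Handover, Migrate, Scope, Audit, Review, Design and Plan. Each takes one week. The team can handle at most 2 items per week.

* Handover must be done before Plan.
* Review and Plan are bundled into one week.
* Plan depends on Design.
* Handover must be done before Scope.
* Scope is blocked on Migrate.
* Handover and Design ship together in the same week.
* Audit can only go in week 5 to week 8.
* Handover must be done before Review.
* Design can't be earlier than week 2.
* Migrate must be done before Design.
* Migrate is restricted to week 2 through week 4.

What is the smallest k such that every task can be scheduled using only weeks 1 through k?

5 weeks

The precedence chain requires at least 3 distinct weeks.
With at most 2 per week and 7 tasks, at least 4 weeks are needed.
Audit can't be placed before week 5, so the schedule must run through at least week 5.
5 works (last occupied week: week 5): for example Migrate in week 2, Review in week 4, Design in week 3, Handover in week 3, Scope in week 5, Audit in week 5, Plan in week 4.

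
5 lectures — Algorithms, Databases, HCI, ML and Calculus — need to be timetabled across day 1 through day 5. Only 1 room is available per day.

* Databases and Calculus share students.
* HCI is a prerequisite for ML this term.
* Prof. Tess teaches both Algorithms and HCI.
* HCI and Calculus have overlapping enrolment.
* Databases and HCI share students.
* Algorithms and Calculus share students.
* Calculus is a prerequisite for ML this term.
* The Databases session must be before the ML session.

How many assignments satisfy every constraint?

30

Splitting on Algorithms: it can be day 1 (6), day 2 (6), day 3 (6), day 4 (6), day 5 (6). Listing each branch's schedules as (Databases, HCI, ML, Calculus) by day number:
Algorithms=day 1: (2,3,5,4) (2,4,5,3) (3,2,5,4) (3,4,5,2) (4,2,5,3) (4,3,5,2) — 6.
Algorithms=day 2: (1,3,5,4) (1,4,5,3) (3,1,5,4) (3,4,5,1) (4,1,5,3) (4,3,5,1) — 6.
Algorithms=day 3: (1,2,5,4) (1,4,5,2) (2,1,5,4) (2,4,5,1) (4,1,5,2) (4,2,5,1) — 6.
Algorithms=day 4: (1,2,5,3) (1,3,5,2) (2,1,5,3) (2,3,5,1) (3,1,5,2) (3,2,5,1) — 6.
Algorithms=day 5: (1,2,4,3) (1,3,4,2) (2,1,4,3) (2,3,4,1) (3,1,4,2) (3,2,4,1) — 6.
Summing: 6 + 6 + 6 + 6 + 6 = 30.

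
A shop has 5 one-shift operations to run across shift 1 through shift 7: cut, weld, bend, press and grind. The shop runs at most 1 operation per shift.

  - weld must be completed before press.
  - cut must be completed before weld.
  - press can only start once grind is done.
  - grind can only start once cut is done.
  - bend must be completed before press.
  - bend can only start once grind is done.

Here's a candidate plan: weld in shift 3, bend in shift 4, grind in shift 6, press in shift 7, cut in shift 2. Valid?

Invalid. bend can only start once grind is done.

The shop runs at most 1 operation per shift — holds.
weld must be completed before press — holds.
press can only start once grind is done — holds.
bend can only start once grind is done — violated.
bend must be completed before press — holds.
cut must be completed before weld — holds.
grind can only start once cut is done — holds.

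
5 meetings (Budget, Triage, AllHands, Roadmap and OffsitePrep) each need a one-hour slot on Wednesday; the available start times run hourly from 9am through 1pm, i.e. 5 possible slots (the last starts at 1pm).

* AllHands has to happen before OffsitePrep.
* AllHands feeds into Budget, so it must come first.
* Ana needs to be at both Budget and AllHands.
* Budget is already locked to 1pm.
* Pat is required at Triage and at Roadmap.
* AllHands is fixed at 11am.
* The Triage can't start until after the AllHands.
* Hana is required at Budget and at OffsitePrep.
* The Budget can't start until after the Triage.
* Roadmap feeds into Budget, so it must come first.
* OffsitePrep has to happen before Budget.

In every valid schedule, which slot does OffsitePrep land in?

12pm

AllHands is fixed at 11am and must come before OffsitePrep, so OffsitePrep is at least 12pm.
Budget is fixed at 1pm and must come after OffsitePrep, so OffsitePrep is at most 12pm.
So OffsitePrep must be 12pm.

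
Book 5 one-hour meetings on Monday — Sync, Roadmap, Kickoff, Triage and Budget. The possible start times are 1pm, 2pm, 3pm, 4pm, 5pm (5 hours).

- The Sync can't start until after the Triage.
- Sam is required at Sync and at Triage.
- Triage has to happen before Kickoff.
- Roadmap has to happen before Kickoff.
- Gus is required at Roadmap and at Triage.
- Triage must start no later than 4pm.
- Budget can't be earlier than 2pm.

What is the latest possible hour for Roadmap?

4pm

Downstream work caps Roadmap at 4pm.
Roadmap at 4pm is achievable: Budget -> 2pm, Kickoff -> 5pm, Triage -> 1pm, Sync -> 2pm, Roadmap -> 4pm.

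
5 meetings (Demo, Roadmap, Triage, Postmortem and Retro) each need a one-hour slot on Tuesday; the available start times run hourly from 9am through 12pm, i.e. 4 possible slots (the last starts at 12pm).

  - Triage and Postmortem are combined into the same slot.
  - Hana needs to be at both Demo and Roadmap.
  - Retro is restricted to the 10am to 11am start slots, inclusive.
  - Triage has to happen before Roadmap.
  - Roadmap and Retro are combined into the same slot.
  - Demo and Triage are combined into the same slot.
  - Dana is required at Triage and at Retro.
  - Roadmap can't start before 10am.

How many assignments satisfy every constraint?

3

Enumerating: Retro in 10am, Postmortem in 9am, Demo in 9am, Triage in 9am, Roadmap in 10am | Retro=11am; Postmortem=9am; Demo=9am; Triage=9am; Roadmap=11am | Retro in 11am; Demo in 10am; Roadmap in 11am; Triage in 10am; Postmortem in 10am.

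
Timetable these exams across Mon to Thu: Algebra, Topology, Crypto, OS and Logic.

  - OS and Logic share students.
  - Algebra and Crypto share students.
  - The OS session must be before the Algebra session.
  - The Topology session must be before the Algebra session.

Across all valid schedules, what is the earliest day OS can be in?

Mon

Downstream work caps OS at Wed.
OS at Mon is achievable: Topology in Mon, Crypto in Mon, OS in Mon, Algebra in Tue, Logic in Tue.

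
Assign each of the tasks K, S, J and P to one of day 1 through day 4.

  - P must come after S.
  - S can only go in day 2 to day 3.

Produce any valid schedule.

J -> day 1; S -> day 2; K -> day 1; P -> day 3

Checking: S(day 2) before P(day 3); S=day 2 in [day 2,day 3].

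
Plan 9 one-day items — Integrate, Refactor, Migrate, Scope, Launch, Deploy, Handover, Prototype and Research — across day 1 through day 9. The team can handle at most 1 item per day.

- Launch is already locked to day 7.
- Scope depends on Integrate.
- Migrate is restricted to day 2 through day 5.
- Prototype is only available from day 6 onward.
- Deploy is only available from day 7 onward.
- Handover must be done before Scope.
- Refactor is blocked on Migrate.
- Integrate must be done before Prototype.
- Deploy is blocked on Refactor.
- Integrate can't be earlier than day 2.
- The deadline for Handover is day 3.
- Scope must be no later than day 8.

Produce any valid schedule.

Launch=day 7, Refactor=day 5, Migrate=day 2, Prototype=day 6, Scope=day 4, Deploy=day 8, Handover=day 1, Integrate=day 3, Research=day 9

Checking: Handover(day 1) before Scope(day 4); Migrate(day 2) before Refactor(day 5); Refactor(day 5) before Deploy(day 8); Integrate(day 3) before Scope(day 4); Integrate(day 3) before Prototype(day 6); Prototype=day 6 in [day 6,day 9]; Migrate=day 2 in [day 2,day 5]; Launch=day 7 in [day 7,day 7]; Scope=day 4 in [day 1,day 8]; Handover=day 1 in [day 1,day 3]; Integrate=day 3 in [day 2,day 9]; Deploy=day 8 in [day 7,day 9]; max 1 per day (cap 1).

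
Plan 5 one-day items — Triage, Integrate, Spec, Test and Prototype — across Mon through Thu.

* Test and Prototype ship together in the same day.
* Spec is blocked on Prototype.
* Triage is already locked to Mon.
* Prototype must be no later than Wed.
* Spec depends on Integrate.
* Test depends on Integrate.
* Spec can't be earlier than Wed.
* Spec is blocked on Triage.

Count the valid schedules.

4

Enumerating: Triage in Mon; Integrate in Mon; Prototype in Tue; Test in Tue; Spec in Wed | Spec=Thu; Integrate=Mon; Test=Tue; Triage=Mon; Prototype=Tue | Spec=Thu, Prototype=Wed, Integrate=Mon, Test=Wed, Triage=Mon | Prototype -> Wed, Integrate -> Tue, Test -> Wed, Triage -> Mon, Spec -> Thu.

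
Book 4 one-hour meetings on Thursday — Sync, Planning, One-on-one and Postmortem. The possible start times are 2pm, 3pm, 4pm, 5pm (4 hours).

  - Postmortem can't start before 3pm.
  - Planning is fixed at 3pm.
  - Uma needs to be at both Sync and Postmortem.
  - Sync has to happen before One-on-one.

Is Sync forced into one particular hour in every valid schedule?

Sync can be 2pm (e.g. One-on-one=3pm; Sync=2pm; Planning=3pm; Postmortem=3pm) or 3pm (e.g. One-on-one in 4pm, Sync in 3pm, Postmortem in 4pm, Planning in 3pm).

No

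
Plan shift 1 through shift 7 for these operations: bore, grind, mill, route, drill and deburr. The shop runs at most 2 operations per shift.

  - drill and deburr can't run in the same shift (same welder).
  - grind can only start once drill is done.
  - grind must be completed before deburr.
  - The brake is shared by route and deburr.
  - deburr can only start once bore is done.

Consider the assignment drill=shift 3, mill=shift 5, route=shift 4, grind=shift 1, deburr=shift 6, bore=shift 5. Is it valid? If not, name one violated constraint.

Invalid. grind can only start once drill is done.

The brake is shared by route and deburr — holds.
The shop runs at most 2 operations per shift — holds.
grind can only start once drill is done — violated.
deburr can only start once bore is done — holds.
grind must be completed before deburr — holds.
drill and deburr can't run in the same shift (same welder) — holds.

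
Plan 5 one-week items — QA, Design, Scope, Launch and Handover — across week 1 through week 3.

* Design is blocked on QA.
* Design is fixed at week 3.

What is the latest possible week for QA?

Downstream work caps QA at week 2.
QA at week 2 is achievable: Scope -> week 1, QA -> week 2, Handover -> week 1, Design -> week 3, Launch -> week 1.

week 2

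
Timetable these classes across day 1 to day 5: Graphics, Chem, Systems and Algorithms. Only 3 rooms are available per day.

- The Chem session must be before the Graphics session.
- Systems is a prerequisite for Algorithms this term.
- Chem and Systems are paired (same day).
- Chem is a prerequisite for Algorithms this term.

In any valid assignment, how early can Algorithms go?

Precedence pushes Algorithms to at least day 2.
Algorithms at day 2 is achievable: Systems=day 1; Chem=day 1; Algorithms=day 2; Graphics=day 2.

day 2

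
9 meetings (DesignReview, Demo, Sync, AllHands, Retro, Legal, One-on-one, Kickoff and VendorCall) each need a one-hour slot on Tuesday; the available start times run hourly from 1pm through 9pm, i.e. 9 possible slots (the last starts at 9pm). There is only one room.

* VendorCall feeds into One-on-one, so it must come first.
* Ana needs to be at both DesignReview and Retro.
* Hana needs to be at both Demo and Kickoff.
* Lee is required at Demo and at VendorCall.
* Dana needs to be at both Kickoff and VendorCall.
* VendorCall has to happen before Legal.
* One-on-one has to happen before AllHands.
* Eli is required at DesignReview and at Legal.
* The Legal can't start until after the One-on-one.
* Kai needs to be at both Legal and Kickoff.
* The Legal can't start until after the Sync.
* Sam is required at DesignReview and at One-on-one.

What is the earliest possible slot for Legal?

4pm

Precedence pushes Legal to at least 3pm.
Legal at 4pm is achievable: AllHands in 5pm, One-on-one in 2pm, Sync in 3pm, Kickoff in 9pm, VendorCall in 1pm, Legal in 4pm, Demo in 7pm, Retro in 8pm, DesignReview in 6pm.
Nothing earlier works — the conflict and capacity constraints rule out every slot before 4pm.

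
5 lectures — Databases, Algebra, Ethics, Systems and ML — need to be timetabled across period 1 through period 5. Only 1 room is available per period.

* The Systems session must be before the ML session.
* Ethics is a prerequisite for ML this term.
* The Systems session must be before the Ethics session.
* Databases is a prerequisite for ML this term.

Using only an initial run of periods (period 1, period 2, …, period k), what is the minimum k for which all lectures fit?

5 periods

The precedence chain requires at least 3 distinct periods.
With at most 1 per period and 5 lectures, at least 5 periods are needed.
5 works (last occupied period: period 5): for example Systems -> period 1; Databases -> period 3; Ethics -> period 2; Algebra -> period 5; ML -> period 4.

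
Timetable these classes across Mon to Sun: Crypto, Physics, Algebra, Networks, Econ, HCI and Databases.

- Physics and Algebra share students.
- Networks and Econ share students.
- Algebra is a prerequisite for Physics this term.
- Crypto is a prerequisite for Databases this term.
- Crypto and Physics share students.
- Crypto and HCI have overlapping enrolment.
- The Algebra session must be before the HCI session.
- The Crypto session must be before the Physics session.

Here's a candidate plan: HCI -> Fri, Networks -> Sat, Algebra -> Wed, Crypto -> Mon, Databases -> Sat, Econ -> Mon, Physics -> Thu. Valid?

Yes

Networks and Econ share students — holds.
Physics and Algebra share students — holds.
The Algebra session must be before the HCI session — holds.
The Crypto session must be before the Physics session — holds.
Crypto is a prerequisite for Databases this term — holds.
Crypto and Physics share students — holds.
Crypto and HCI have overlapping enrolment — holds.
Algebra is a prerequisite for Physics this term — holds.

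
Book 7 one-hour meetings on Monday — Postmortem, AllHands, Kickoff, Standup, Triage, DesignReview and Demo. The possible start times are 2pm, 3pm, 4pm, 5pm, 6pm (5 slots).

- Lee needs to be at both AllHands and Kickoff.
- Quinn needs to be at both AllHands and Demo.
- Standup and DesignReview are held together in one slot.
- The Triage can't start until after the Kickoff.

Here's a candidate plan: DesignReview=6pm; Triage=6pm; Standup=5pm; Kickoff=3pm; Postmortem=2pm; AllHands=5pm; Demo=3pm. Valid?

Standup and DesignReview are held together in one slot — violated.
Lee needs to be at both AllHands and Kickoff — holds.
Quinn needs to be at both AllHands and Demo — holds.
The Triage can't start until after the Kickoff — holds.

Invalid. Standup and DesignReview are held together in one slot.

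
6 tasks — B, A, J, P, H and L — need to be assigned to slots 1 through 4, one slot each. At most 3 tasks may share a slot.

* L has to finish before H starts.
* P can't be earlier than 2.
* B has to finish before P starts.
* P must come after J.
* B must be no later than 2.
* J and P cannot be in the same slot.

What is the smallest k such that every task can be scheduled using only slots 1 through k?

2

The precedence chain requires at least 2 distinct slots.
With at most 3 per slot and 6 tasks, at least 2 slots are needed.
2 works (last occupied slot: 2): for example J -> 1; B -> 1; L -> 1; H -> 2; P -> 2; A -> 2.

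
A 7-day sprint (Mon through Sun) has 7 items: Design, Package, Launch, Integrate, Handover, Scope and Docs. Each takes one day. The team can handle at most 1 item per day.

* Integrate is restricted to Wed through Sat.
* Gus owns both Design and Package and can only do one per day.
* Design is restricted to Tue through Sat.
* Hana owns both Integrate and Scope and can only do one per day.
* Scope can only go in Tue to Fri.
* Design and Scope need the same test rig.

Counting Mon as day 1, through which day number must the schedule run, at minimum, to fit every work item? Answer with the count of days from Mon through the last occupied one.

With at most 1 per day and 7 work items, at least 7 days are needed.
Integrate can't be placed before Wed — that is day 3 counting from Mon — so the schedule must run through at least 3 days.
7 works (last occupied day: Sun): for example Scope -> Tue, Integrate -> Wed, Handover -> Sat, Docs -> Sun, Package -> Mon, Design -> Thu, Launch -> Fri.

7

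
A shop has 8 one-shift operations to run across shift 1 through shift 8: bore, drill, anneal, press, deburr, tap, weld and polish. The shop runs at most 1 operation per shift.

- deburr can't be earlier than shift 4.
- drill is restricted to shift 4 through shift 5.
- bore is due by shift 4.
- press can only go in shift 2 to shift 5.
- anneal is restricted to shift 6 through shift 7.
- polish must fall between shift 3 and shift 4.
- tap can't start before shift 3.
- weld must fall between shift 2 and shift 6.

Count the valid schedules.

29

Splitting on drill: it can be shift 4 (10), shift 5 (19). Listing each branch's schedules as (bore, anneal, press, deburr, tap, weld, polish) by shift number:
drill=shift 4: (1,6,2,7,8,5,3) (1,6,2,8,7,5,3) (1,6,5,7,8,2,3) (1,6,5,8,7,2,3) (1,7,2,5,8,6,3) (1,7,2,6,8,5,3) (1,7,2,8,5,6,3) (1,7,2,8,6,5,3) (1,7,5,6,8,2,3) (1,7,5,8,6,2,3) — 10.
drill=shift 5: (1,6,2,7,8,3,4) (1,6,2,7,8,4,3) (1,6,2,8,7,3,4) (1,6,2,8,7,4,3) (1,6,3,7,8,2,4) (1,6,3,8,7,2,4) (1,6,4,7,8,2,3) (1,6,4,8,7,2,3) (1,7,2,4,8,6,3) (1,7,2,6,8,3,4) (1,7,2,6,8,4,3) (1,7,2,8,3,6,4) (1,7,2,8,4,6,3) (1,7,2,8,6,3,4) (1,7,2,8,6,4,3) (1,7,3,6,8,2,4) (1,7,3,8,6,2,4) (1,7,4,6,8,2,3) (1,7,4,8,6,2,3) — 19.
Summing: 10 + 19 = 29.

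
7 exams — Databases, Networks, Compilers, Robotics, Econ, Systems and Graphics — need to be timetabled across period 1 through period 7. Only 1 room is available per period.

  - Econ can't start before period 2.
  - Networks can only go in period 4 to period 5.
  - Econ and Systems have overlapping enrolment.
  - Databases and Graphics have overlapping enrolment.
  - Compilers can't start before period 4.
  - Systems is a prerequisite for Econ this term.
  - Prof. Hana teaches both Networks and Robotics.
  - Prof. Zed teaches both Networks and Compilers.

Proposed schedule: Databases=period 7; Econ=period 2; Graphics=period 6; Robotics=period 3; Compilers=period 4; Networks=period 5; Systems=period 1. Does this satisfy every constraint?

Yes, all constraints hold

Compilers can't start before period 4 — holds.
Econ can't start before period 2 — holds.
Databases and Graphics have overlapping enrolment — holds.
Networks can only go in period 4 to period 5 — holds.
Systems is a prerequisite for Econ this term — holds.
Prof. Hana teaches both Networks and Robotics — holds.
Only 1 room is available per period — holds.
Prof. Zed teaches both Networks and Compilers — holds.
Econ and Systems have overlapping enrolment — holds.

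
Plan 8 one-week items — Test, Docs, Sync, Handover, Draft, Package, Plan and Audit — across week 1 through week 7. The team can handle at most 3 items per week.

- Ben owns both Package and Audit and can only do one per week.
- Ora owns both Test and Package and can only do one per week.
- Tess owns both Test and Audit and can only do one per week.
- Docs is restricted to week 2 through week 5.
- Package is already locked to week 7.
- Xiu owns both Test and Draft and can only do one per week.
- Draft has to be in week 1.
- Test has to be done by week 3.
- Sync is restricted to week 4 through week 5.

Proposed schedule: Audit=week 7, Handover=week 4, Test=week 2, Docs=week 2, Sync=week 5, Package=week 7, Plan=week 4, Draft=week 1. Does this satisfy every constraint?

Invalid. Ben owns both Package and Audit and can only do one per week.

Test has to be done by week 3 — holds.
Package is already locked to week 7 — holds.
The team can handle at most 3 items per week — holds.
Docs is restricted to week 2 through week 5 — holds.
Sync is restricted to week 4 through week 5 — holds.
Xiu owns both Test and Draft and can only do one per week — holds.
Tess owns both Test and Audit and can only do one per week — holds.
Ben owns both Package and Audit and can only do one per week — violated.
Draft has to be in week 1 — holds.
Ora owns both Test and Package and can only do one per week — holds.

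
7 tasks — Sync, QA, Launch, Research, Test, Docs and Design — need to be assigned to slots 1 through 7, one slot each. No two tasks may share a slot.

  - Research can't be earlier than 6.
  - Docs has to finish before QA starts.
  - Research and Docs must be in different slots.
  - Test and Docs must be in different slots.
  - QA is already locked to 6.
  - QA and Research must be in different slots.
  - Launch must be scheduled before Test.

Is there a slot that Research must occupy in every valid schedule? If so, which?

7

Research's window is 6–7.
QA is fixed at 6, and Research can't share a slot with QA.
So Research must be 7.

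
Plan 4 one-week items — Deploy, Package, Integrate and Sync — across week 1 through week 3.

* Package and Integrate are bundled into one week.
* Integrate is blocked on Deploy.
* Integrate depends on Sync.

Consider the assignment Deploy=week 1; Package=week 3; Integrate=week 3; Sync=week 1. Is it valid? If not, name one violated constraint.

Package and Integrate are bundled into one week — holds.
Integrate depends on Sync — holds.
Integrate is blocked on Deploy — holds.

Yes, all constraints hold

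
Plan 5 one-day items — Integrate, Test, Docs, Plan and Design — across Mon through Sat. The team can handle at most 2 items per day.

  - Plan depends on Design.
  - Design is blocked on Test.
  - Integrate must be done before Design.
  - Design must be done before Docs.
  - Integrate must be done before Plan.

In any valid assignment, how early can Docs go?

Wed

Precedence pushes Docs to at least Wed.
Docs at Wed is achievable: Plan -> Wed; Design -> Tue; Test -> Mon; Integrate -> Mon; Docs -> Wed.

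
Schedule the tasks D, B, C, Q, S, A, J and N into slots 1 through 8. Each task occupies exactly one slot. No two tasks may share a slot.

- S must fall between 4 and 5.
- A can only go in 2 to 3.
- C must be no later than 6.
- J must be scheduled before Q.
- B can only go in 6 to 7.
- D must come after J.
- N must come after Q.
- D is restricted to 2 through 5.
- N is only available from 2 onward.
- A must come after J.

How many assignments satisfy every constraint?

28

Splitting on D: it can be 2 (6), 3 (6), 4 (8), 5 (8). Listing each branch's schedules as (B, C, Q, S, A, J, N):
D=2: (6,4,7,5,3,1,8) (6,5,7,4,3,1,8) (7,4,6,5,3,1,8) (7,5,6,4,3,1,8) (7,6,4,5,3,1,8) (7,6,5,4,3,1,8) — 6.
D=3: (6,4,7,5,2,1,8) (6,5,7,4,2,1,8) (7,4,6,5,2,1,8) (7,5,6,4,2,1,8) (7,6,4,5,2,1,8) (7,6,5,4,2,1,8) — 6.
D=4: (6,1,7,5,3,2,8) (6,2,7,5,3,1,8) (6,3,7,5,2,1,8) (7,1,6,5,3,2,8) (7,2,6,5,3,1,8) (7,3,6,5,2,1,8) (7,6,2,5,3,1,8) (7,6,3,5,2,1,8) — 8.
D=5: (6,1,7,4,3,2,8) (6,2,7,4,3,1,8) (6,3,7,4,2,1,8) (7,1,6,4,3,2,8) (7,2,6,4,3,1,8) (7,3,6,4,2,1,8) (7,6,2,4,3,1,8) (7,6,3,4,2,1,8) — 8.
Summing: 6 + 6 + 8 + 8 = 28.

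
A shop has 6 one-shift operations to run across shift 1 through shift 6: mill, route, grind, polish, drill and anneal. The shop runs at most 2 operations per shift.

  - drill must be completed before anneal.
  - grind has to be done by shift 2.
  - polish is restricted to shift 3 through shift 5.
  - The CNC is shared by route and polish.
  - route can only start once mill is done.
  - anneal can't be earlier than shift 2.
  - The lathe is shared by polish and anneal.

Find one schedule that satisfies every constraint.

polish=shift 3, drill=shift 1, grind=shift 1, anneal=shift 2, route=shift 4, mill=shift 2

Checking: mill(shift 2) before route(shift 4); drill(shift 1) before anneal(shift 2); route(shift 4) != polish(shift 3); polish(shift 3) != anneal(shift 2); grind=shift 1 in [shift 1,shift 2]; anneal=shift 2 in [shift 2,shift 6]; polish=shift 3 in [shift 3,shift 5]; max 2 per shift (cap 2).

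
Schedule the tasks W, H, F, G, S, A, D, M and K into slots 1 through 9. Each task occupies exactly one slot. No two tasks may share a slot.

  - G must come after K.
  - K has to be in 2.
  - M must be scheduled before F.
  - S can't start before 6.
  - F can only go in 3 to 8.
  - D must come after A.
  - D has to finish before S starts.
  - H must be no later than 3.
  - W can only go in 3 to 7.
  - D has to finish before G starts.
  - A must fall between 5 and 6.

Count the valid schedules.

36

Splitting on W: it can be 3 (8), 4 (16), 5 (4), 6 (4), 7 (4). Listing each branch's schedules as (H, F, G, S, A, D, M, K):
W=3: (1,5,8,9,6,7,4,2) (1,5,9,8,6,7,4,2) (1,6,8,9,5,7,4,2) (1,6,9,8,5,7,4,2) (1,7,8,9,5,6,4,2) (1,7,9,8,5,6,4,2) (1,8,7,9,5,6,4,2) (1,8,9,7,5,6,4,2) — 8.
W=4: (1,5,8,9,6,7,3,2) (1,5,9,8,6,7,3,2) (1,6,8,9,5,7,3,2) (1,6,9,8,5,7,3,2) (1,7,8,9,5,6,3,2) (1,7,9,8,5,6,3,2) (1,8,7,9,5,6,3,2) (1,8,9,7,5,6,3,2) (3,5,8,9,6,7,1,2) (3,5,9,8,6,7,1,2) (3,6,8,9,5,7,1,2) (3,6,9,8,5,7,1,2) (3,7,8,9,5,6,1,2) (3,7,9,8,5,6,1,2) (3,8,7,9,5,6,1,2) (3,8,9,7,5,6,1,2) — 16.
W=5: (1,4,8,9,6,7,3,2) (1,4,9,8,6,7,3,2) (3,4,8,9,6,7,1,2) (3,4,9,8,6,7,1,2) — 4.
W=6: (1,4,8,9,5,7,3,2) (1,4,9,8,5,7,3,2) (3,4,8,9,5,7,1,2) (3,4,9,8,5,7,1,2) — 4.
W=7: (1,4,8,9,5,6,3,2) (1,4,9,8,5,6,3,2) (3,4,8,9,5,6,1,2) (3,4,9,8,5,6,1,2) — 4.
Summing: 8 + 16 + 4 + 4 + 4 = 36.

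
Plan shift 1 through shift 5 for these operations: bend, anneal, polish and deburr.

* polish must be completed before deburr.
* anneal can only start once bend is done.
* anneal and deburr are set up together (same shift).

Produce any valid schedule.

deburr -> shift 2; bend -> shift 1; polish -> shift 1; anneal -> shift 2

Checking: polish(shift 1) before deburr(shift 2); bend(shift 1) before anneal(shift 2); anneal = deburr = shift 2.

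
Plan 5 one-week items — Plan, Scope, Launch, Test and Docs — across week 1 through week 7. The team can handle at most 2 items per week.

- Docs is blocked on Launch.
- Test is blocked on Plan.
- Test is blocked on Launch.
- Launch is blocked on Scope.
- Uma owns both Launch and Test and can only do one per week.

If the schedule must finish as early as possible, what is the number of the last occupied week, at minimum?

The precedence chain requires at least 3 distinct weeks.
With at most 2 per week and 5 tasks, at least 3 weeks are needed.
3 works (last occupied week: week 3): for example Docs in week 3, Test in week 3, Scope in week 1, Plan in week 1, Launch in week 2.

week 3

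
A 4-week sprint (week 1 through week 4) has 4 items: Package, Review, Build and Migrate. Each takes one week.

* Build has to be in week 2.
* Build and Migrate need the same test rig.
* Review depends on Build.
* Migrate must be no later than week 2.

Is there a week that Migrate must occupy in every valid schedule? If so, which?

week 1

Migrate's window is week 1–week 2.
Build is fixed at week 2, and Migrate can't share a week with Build.
So Migrate must be week 1.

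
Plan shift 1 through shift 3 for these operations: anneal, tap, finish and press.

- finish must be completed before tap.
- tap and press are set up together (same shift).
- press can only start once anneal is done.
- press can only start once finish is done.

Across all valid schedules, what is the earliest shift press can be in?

Precedence pushes press to at least shift 2.
press at shift 2 is achievable: press -> shift 2, anneal -> shift 1, finish -> shift 1, tap -> shift 2.

shift 2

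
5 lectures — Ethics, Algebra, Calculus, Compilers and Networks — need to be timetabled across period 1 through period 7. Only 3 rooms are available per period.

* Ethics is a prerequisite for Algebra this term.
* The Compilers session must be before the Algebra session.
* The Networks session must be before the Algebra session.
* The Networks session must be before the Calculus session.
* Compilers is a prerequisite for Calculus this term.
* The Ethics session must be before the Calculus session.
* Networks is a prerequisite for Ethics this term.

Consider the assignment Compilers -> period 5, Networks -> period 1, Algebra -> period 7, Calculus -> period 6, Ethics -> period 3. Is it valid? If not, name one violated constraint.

Yes, all constraints hold

Ethics is a prerequisite for Algebra this term — holds.
Compilers is a prerequisite for Calculus this term — holds.
Only 3 rooms are available per period — holds.
The Networks session must be before the Algebra session — holds.
The Compilers session must be before the Algebra session — holds.
Networks is a prerequisite for Ethics this term — holds.
The Ethics session must be before the Calculus session — holds.
The Networks session must be before the Calculus session — holds.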